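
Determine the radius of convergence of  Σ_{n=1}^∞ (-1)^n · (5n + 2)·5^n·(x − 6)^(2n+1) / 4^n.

R = 2√5/5

Apply the ratio test: |a_{n+1}| / |a_n| = [(5(n+1) + 2)/(5n + 2)] · 5/4, which tends to 5/4 as n → ∞.
Since the exponent of (x − 6) increases by 2 each term, convergence requires |x − 6|² < 4/5, hence R = 2√5/5.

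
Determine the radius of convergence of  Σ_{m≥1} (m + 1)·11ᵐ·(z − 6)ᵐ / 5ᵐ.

The ratio of consecutive coefficients is [((m+1) + 1)/(m + 1)] · 11/5 → 11/5.
Thus R = 1/(11/5) = 5/11.

R = 5/11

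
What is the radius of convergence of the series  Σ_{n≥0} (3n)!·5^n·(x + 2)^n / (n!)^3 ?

R = 1/135

Ratio test: |a_{n+1}/a_n| = (3n+1)·(3n+2)·(3n+3)/(n+1)³ · 5 → 135 as n → ∞.
Convergence for |x + 2| · 135 < 1, i.e. |x + 2| < 1/135. So R = 1/135.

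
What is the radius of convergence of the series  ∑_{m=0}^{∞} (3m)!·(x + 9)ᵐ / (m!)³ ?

Ratio test: |a_{m+1}/a_m| = (3m+1)·(3m+2)·(3m+3)/(m+1)³ → 27 as m → ∞.
Thus R = 1/(27) = 1/27.

R = 1/27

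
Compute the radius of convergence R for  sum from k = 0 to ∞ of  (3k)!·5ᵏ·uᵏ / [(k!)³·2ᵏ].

Apply the ratio test: |a_{k+1}| / |a_k| = (3k+1)·(3k+2)·(3k+3)/(k+1)³ · 5/2, which tends to 135/2 as k → ∞.
Convergence for |u| · 135/2 < 1, i.e. |u| < 2/135. So R = 2/135.

R = 2/135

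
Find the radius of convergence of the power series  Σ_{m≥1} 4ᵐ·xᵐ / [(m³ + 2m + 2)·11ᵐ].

R = 11/4

The ratio of consecutive coefficients is [(m³ + 2m + 2)/((m+1)³ + 2(m+1) + 2)] · 4/11 → 4/11.
Thus R = 1/(4/11) = 11/4.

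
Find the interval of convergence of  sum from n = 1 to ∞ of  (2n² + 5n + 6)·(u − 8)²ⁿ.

(7, 9)

Apply the ratio test: |a_{n+1}| / |a_n| = (2(n+1)² + 5(n+1) + 6)/(2n² + 5n + 6), which tends to 1 as n → ∞.
Writing y = (u − 8)², the series in y has radius 1, so |u − 8| < √(1) = 1 and R = 1.
At u = 9: the terms do not tend to 0, so the series diverges.
Endpoint u = 7: the terms do not tend to 0, so the series diverges.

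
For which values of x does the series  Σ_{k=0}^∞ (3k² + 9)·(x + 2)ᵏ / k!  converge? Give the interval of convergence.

Ratio test: |a_{k+1}/a_k| = (3(k+1)² + 9)/(3k² + 9) · 1/(k+1) → 0 as k → ∞.
The limit is 0, so the series converges for all x; R = ∞.

(−∞, ∞)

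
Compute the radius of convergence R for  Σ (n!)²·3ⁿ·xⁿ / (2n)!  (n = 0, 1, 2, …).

R = 4/3

The ratio of consecutive coefficients is (n+1)²/[(2n+1)·(2n+2)] · 3 → 3/4.
Convergence for |x| · 3/4 < 1, i.e. |x| < 4/3. So R = 4/3.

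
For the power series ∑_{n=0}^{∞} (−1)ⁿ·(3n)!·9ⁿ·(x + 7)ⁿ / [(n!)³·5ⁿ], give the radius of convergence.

By the ratio test, |a_{n+1}/a_n| = (3n+1)·(3n+2)·(3n+3)/(n+1)³ · 9/5 → 243/5.
Thus R = 1/(243/5) = 5/243.

R = 5/243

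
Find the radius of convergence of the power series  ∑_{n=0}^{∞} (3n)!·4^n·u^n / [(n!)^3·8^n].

Ratio test: |a_{n+1}/a_n| = (3n+1)·(3n+2)·(3n+3)/(n+1)³ · 4/8 → 27/2 as n → ∞.
The series converges when 27/2 · |u| < 1, giving R = 2/27.

R = 2/27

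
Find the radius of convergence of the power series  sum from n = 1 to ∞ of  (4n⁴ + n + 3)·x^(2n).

The ratio of consecutive coefficients is (4(n+1)⁴ + (n+1) + 3)/(4n⁴ + n + 3) → 1.
Since the exponent of x increases by 2 each term, convergence requires |x|² < 1, hence R = 1.

R = 1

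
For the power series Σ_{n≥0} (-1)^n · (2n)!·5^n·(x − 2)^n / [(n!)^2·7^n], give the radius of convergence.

R = 7/20

By the ratio test, |a_{n+1}/a_n| = (2n+1)·(2n+2)/(n+1)² · 5/7 → 20/7.
Thus R = 1/(20/7) = 7/20.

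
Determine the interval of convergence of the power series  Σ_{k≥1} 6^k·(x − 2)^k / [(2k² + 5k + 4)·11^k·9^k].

Apply the ratio test: |a_{k+1}| / |a_k| = [(2k² + 5k + 4)/(2(k+1)² + 5(k+1) + 4)] · 6/(11·9), which tends to 2/33 as k → ∞.
Convergence for |x − 2| · 2/33 < 1, i.e. |x − 2| < 33/2. So R = 33/2.
Endpoint x = 37/2: the series is dominated by a constant times Σ 1/k², which converges (p = 2 > 1).
Check x = -29/2: the series is dominated by a constant times Σ 1/k², which converges (p = 2 > 1).

[-29/2, 37/2]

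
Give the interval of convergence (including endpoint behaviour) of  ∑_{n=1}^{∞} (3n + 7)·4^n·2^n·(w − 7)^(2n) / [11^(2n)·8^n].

The ratio of consecutive coefficients is [(3(n+1) + 7)/(3n + 7)] · 4·2/(121·8) → 1/121.
Successive powers of (w − 7) differ by 2, so the series converges when |w − 7|² · 1/121 < 1, i.e. |w − 7| < √(121) = 11. So R = 11.
When w = 18, the n-th term does not approach 0; divergence by the term test.
When w = -4, the n-th term does not approach 0; divergence by the term test.

(-4, 18)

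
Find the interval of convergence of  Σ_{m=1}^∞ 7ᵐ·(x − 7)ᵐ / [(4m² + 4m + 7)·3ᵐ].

[46/7, 52/7]

By the ratio test, |a_{m+1}/a_m| = [(4m² + 4m + 7)/(4(m+1)² + 4(m+1) + 7)] · 7/3 → 7/3.
The series converges when 7/3 · |x − 7| < 1, giving R = 3/7.
When x = 52/7, the terms are on the order of 1/m², so the series converges absolutely by comparison with the p-series (p = 2 > 1).
Check x = 46/7: absolute convergence follows by limit comparison with Σ 1/m².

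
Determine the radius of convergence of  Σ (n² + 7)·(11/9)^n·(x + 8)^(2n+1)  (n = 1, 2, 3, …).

Ratio test: |a_{n+1}/a_n| = [((n+1)² + 7)/(n² + 7)] · 11/9 → 11/9 as n → ∞.
Since the exponent of (x + 8) increases by 2 each term, convergence requires |x + 8|² < 9/11, hence R = 3√11/11.

R = 3√11/11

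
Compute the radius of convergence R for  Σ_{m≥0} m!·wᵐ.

R = 0

By the ratio test, |a_{m+1}/a_m| = (m+1) → ∞.
The ratio grows without bound, so the series diverges whenever w ≠ 0; it converges only at w = 0. R = 0.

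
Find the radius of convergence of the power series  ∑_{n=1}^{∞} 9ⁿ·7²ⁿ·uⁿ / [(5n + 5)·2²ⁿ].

R = 4/441

The ratio of consecutive coefficients is [(5n + 5)/(5(n+1) + 5)] · 9·49/4 → 441/4.
Hence the series converges for |u| < 1/(441/4) = 4/441, so the radius of convergence is 4/441.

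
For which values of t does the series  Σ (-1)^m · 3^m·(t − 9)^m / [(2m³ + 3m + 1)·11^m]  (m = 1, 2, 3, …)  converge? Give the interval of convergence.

By the ratio test, |a_{m+1}/a_m| = [(2m³ + 3m + 1)/(2(m+1)³ + 3(m+1) + 1)] · 3/11 → 3/11.
Thus R = 1/(3/11) = 11/3.
Check t = 38/3: absolute convergence follows by limit comparison with Σ 1/m³.
Endpoint t = 16/3: the series is dominated by a constant times Σ 1/m³, which converges (p = 3 > 1).

[16/3, 38/3]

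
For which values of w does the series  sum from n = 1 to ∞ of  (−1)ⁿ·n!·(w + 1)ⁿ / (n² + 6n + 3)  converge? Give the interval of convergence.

{-1}

Apply the ratio test: |a_{n+1}| / |a_n| = (n+1) · (n² + 6n + 3)/((n+1)² + 6(n+1) + 3), which tends to ∞ as n → ∞.
Since the ratio → ∞, the series diverges for every w ≠ -1, and R = 0.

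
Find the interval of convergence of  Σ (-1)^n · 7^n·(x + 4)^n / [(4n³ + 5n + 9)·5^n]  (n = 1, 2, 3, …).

By the ratio test, |a_{n+1}/a_n| = [(4n³ + 5n + 9)/(4(n+1)³ + 5(n+1) + 9)] · 7/5 → 7/5.
Hence the series converges for |x + 4| < 1/(7/5) = 5/7, so the radius of convergence is 5/7.
When x = -23/7, the terms are on the order of 1/n³, so the series converges absolutely by comparison with the p-series (p = 3 > 1).
When x = -33/7, the terms are on the order of 1/n³, so the series converges absolutely by comparison with the p-series (p = 3 > 1).

[-33/7, -23/7]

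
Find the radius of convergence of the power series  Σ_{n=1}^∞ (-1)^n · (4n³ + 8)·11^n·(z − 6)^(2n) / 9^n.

The ratio of consecutive coefficients is [(4(n+1)³ + 8)/(4n³ + 8)] · 11/9 → 11/9.
Writing y = (z − 6)², the series in y has radius 9/11, so |z − 6| < √(9/11) and R = 3√11/11.

R = 3√11/11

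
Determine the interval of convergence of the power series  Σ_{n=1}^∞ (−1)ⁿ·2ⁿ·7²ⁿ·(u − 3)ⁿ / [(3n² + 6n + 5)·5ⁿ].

[289/98, 299/98]

The ratio of consecutive coefficients is [(3n² + 6n + 5)/(3(n+1)² + 6(n+1) + 5)] · 2·49/5 → 98/5.
The series converges when 98/5 · |u − 3| < 1, giving R = 5/98.
At u = 299/98: absolute convergence follows by limit comparison with Σ 1/n².
Endpoint u = 289/98: the terms are on the order of 1/n², so the series converges absolutely by comparison with the p-series (p = 2 > 1).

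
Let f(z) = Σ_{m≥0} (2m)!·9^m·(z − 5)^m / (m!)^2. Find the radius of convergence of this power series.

R = 1/36

By the ratio test, |a_{m+1}/a_m| = (2m+1)·(2m+2)/(m+1)² · 9 → 36.
The series converges when 36 · |z − 5| < 1, giving R = 1/36.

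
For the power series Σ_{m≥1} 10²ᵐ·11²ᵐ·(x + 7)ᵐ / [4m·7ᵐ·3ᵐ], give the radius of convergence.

R = 21/12100

Apply the ratio test: |a_{m+1}| / |a_m| = [4m/4(m+1)] · 100·121/(7·3), which tends to 12100/21 as m → ∞.
The series converges when 12100/21 · |x + 7| < 1, giving R = 21/12100.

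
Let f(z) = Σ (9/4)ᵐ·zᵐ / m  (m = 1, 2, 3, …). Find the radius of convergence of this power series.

R = 4/9

The ratio of consecutive coefficients is [m/(m+1)] · 9/4 → 9/4.
The series converges when 9/4 · |z| < 1, giving R = 4/9.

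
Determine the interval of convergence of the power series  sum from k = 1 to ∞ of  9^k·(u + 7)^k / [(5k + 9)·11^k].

[-74/9, -52/9)

By the ratio test, |a_{k+1}/a_k| = [(5k + 9)/(5(k+1) + 9)] · 9/11 → 9/11.
The series converges when 9/11 · |u + 7| < 1, giving R = 11/9.
Check u = -52/9: comparison with the harmonic series Σ 1/k shows the series diverges.
When u = -74/9, an alternating series whose terms decrease to 0 in absolute value, so it converges by the Leibniz criterion.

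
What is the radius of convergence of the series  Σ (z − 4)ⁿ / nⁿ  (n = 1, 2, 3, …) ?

R = ∞

Root test: |a_n|^(1/n) = 1/n → 0.
The limit is 0 for every z, so R = ∞.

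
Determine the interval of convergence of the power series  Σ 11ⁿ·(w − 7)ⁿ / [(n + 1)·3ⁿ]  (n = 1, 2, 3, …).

[74/11, 80/11)

Apply the ratio test: |a_{n+1}| / |a_n| = [(n + 1)/((n+1) + 1)] · 11/3, which tends to 11/3 as n → ∞.
Hence the series converges for |w − 7| < 1/(11/3) = 3/11, so the radius of convergence is 3/11.
Check w = 80/11: the terms behave like c/n; limit comparison with the harmonic series gives divergence.
Check w = 74/11: the terms alternate in sign and decrease monotonically to 0 in absolute value (size ~ c/n), so the alternating series test gives convergence.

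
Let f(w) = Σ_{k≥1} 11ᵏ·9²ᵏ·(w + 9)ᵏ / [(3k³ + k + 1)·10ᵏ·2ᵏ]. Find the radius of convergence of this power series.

Ratio test: |a_{k+1}/a_k| = [(3k³ + k + 1)/(3(k+1)³ + (k+1) + 1)] · 11·81/(10·2) → 891/20 as k → ∞.
Convergence for |w + 9| · 891/20 < 1, i.e. |w + 9| < 20/891. So R = 20/891.

R = 20/891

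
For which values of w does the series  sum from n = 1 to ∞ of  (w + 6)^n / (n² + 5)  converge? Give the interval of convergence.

By the ratio test, |a_{n+1}/a_n| = (n² + 5)/((n+1)² + 5) → 1.
Convergence for |w + 6| < 1, so R = 1.
Check w = -5: absolute convergence follows by limit comparison with Σ 1/n².
When w = -7, the series is dominated by a constant times Σ 1/n², which converges (p = 2 > 1).

[-7, -5]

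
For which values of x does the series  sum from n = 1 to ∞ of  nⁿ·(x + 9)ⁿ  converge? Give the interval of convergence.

Applying the root test, |a_n|^(1/n) = n → ∞.
Since the n-th root of |a_n| is unbounded, the series converges only at x = -9; R = 0.

{-9}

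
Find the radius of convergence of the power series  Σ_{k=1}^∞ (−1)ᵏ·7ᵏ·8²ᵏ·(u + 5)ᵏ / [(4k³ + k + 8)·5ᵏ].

R = 5/448

The ratio of consecutive coefficients is [(4k³ + k + 8)/(4(k+1)³ + (k+1) + 8)] · 7·64/5 → 448/5.
Hence the series converges for |u + 5| < 1/(448/5) = 5/448, so the radius of convergence is 5/448.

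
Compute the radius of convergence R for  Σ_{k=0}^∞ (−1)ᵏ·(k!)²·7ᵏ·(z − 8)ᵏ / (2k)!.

R = 4/7

Ratio test: |a_{k+1}/a_k| = (k+1)²/[(2k+1)·(2k+2)] · 7 → 7/4 as k → ∞.
Convergence for |z − 8| · 7/4 < 1, i.e. |z − 8| < 4/7. So R = 4/7.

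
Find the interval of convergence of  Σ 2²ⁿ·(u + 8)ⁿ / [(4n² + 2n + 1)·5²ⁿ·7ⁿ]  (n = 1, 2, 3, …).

[-207/4, 143/4]

By the ratio test, |a_{n+1}/a_n| = [(4n² + 2n + 1)/(4(n+1)² + 2(n+1) + 1)] · 4/(25·7) → 4/175.
The series converges when 4/175 · |u + 8| < 1, giving R = 175/4.
Endpoint u = 143/4: the series is dominated by a constant times Σ 1/n², which converges (p = 2 > 1).
At u = -207/4: the series is dominated by a constant times Σ 1/n², which converges (p = 2 > 1).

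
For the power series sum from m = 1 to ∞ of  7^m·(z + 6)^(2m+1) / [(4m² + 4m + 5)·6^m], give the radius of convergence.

By the ratio test, |a_{m+1}/a_m| = [(4m² + 4m + 5)/(4(m+1)² + 4(m+1) + 5)] · 7/6 → 7/6.
Writing y = (z + 6)², the series in y has radius 6/7, so |z + 6| < √(6/7) and R = √42/7.

R = √42/7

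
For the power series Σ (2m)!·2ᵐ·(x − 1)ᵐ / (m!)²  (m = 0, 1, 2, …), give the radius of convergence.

R = 1/8

Ratio test: |a_{m+1}/a_m| = (2m+1)·(2m+2)/(m+1)² · 2 → 8 as m → ∞.
Convergence for |x − 1| · 8 < 1, i.e. |x − 1| < 1/8. So R = 1/8.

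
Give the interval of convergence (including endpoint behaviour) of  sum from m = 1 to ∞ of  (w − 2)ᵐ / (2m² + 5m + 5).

Ratio test: |a_{m+1}/a_m| = (2m² + 5m + 5)/(2(m+1)² + 5(m+1) + 5) → 1 as m → ∞.
So the series converges when |w − 2| < 1 and diverges when |w − 2| > 1; R = 1.
Endpoint w = 3: the series is dominated by a constant times Σ 1/m², which converges (p = 2 > 1).
When w = 1, the terms are on the order of 1/m², so the series converges absolutely by comparison with the p-series (p = 2 > 1).

[1, 3]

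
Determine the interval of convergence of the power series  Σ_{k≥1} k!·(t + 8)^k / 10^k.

Ratio test: |a_{k+1}/a_k| = (k+1) · 1/10 → ∞ as k → ∞.
The terms grow without bound for any (t + 8) ≠ 0, so R = 0 (convergence only at t = -8).

{-8}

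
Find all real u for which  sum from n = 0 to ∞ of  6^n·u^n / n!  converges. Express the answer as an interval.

(−∞, ∞)

The ratio of consecutive coefficients is 6 · 1/(n+1) → 0.
Since the limit is 0 < 1 for every u, the series converges on all of ℝ and R = ∞.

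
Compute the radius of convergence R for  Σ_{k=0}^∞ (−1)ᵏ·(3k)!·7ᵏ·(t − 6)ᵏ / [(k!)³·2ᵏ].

By the ratio test, |a_{k+1}/a_k| = (3k+1)·(3k+2)·(3k+3)/(k+1)³ · 7/2 → 189/2.
Convergence for |t − 6| · 189/2 < 1, i.e. |t − 6| < 2/189. So R = 2/189.

R = 2/189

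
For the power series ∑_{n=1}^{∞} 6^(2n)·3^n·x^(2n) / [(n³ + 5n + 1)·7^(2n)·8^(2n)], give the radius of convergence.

R = 28√3/9

Apply the ratio test: |a_{n+1}| / |a_n| = [(n³ + 5n + 1)/((n+1)³ + 5(n+1) + 1)] · 36·3/(49·64), which tends to 27/784 as n → ∞.
Since the exponent of x increases by 2 each term, convergence requires |x|² < 784/27, hence R = 28√3/9.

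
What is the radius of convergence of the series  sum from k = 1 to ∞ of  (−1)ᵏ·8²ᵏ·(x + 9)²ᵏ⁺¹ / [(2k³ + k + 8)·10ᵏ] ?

R = √10/8

The ratio of consecutive coefficients is [(2k³ + k + 8)/(2(k+1)³ + (k+1) + 8)] · 64/10 → 32/5.
Since the exponent of (x + 9) increases by 2 each term, convergence requires |x + 9|² < 5/32, hence R = √10/8.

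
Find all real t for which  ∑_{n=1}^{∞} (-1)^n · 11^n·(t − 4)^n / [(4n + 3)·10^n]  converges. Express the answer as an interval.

(34/11, 54/11]

Ratio test: |a_{n+1}/a_n| = [(4n + 3)/(4(n+1) + 3)] · 11/10 → 11/10 as n → ∞.
Thus R = 1/(11/10) = 10/11.
When t = 54/11, an alternating series whose terms decrease to 0 in absolute value, so it converges by the Leibniz criterion.
When t = 34/11, the terms behave like c/n; limit comparison with the harmonic series gives divergence.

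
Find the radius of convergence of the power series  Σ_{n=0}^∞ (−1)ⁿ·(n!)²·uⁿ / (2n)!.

The ratio of consecutive coefficients is (n+1)²/[(2n+1)·(2n+2)] → 1/4.
The series converges when 1/4 · |u| < 1, giving R = 4.

R = 4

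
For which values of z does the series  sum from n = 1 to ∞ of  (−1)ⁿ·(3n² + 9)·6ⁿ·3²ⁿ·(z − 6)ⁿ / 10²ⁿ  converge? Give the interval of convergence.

(112/27, 212/27)

By the ratio test, |a_{n+1}/a_n| = [(3(n+1)² + 9)/(3n² + 9)] · 6·9/100 → 27/50.
Convergence for |z − 6| · 27/50 < 1, i.e. |z − 6| < 50/27. So R = 50/27.
At z = 212/27: the n-th term does not approach 0; divergence by the term test.
When z = 112/27, the n-th term does not approach 0; divergence by the term test.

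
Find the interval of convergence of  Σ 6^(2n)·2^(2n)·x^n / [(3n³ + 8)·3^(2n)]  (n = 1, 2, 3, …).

[-1/16, 1/16]

The ratio of consecutive coefficients is [(3n³ + 8)/(3(n+1)³ + 8)] · 36·4/9 → 16.
Hence the series converges for |x| < 1/(16) = 1/16, so the radius of convergence is 1/16.
Check x = 1/16: the series is dominated by a constant times Σ 1/n³, which converges (p = 3 > 1).
Endpoint x = -1/16: absolute convergence follows by limit comparison with Σ 1/n³.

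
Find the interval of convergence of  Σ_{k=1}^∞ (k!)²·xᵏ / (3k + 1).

{0}

Apply the ratio test: |a_{k+1}| / |a_k| = (k+1)² · (3k + 1)/(3(k+1) + 1), which tends to ∞ as k → ∞.
The ratio grows without bound, so the series diverges whenever x ≠ 0; it converges only at x = 0. R = 0.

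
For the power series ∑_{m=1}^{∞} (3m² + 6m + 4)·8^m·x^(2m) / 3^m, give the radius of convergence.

By the ratio test, |a_{m+1}/a_m| = [(3(m+1)² + 6(m+1) + 4)/(3m² + 6m + 4)] · 8/3 → 8/3.
Successive powers of x differ by 2, so the series converges when |x|² · 8/3 < 1, i.e. |x| < √(3/8). So R = √6/4.

R = √6/4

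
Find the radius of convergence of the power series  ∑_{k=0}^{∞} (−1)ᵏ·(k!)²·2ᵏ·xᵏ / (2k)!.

R = 2

Apply the ratio test: |a_{k+1}| / |a_k| = (k+1)²/[(2k+1)·(2k+2)] · 2, which tends to 1/2 as k → ∞.
The series converges when 1/2 · |x| < 1, giving R = 2.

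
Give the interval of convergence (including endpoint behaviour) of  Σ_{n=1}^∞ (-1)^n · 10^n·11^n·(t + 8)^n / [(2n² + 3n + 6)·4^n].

The ratio of consecutive coefficients is [(2n² + 3n + 6)/(2(n+1)² + 3(n+1) + 6)] · 10·11/4 → 55/2.
Hence the series converges for |t + 8| < 1/(55/2) = 2/55, so the radius of convergence is 2/55.
Endpoint t = -438/55: absolute convergence follows by limit comparison with Σ 1/n².
At t = -442/55: the terms are on the order of 1/n², so the series converges absolutely by comparison with the p-series (p = 2 > 1).

[-442/55, -438/55]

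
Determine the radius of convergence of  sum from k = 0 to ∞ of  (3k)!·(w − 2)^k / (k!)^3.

R = 1/27

Apply the ratio test: |a_{k+1}| / |a_k| = (3k+1)·(3k+2)·(3k+3)/(k+1)³, which tends to 27 as k → ∞.
Convergence for |w − 2| · 27 < 1, i.e. |w − 2| < 1/27. So R = 1/27.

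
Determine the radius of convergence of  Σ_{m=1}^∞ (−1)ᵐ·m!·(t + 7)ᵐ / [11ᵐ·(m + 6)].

The ratio of consecutive coefficients is (m+1) · 1/11 · (m + 6)/((m+1) + 6) → ∞.
Since the ratio → ∞, the series diverges for every t ≠ -7, and R = 0.

R = 0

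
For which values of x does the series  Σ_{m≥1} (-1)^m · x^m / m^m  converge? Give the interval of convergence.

Applying the root test, |a_m|^(1/m) = 1/m → 0.
The limit is 0 for every x, so R = ∞.

(−∞, ∞)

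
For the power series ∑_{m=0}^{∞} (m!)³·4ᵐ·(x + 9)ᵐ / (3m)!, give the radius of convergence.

Apply the ratio test: |a_{m+1}| / |a_m| = (m+1)³/[(3m+1)·(3m+2)·(3m+3)] · 4, which tends to 4/27 as m → ∞.
Convergence for |x + 9| · 4/27 < 1, i.e. |x + 9| < 27/4. So R = 27/4.

R = 27/4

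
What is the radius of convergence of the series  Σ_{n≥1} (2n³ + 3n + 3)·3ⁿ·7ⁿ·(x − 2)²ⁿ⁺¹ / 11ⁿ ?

Apply the ratio test: |a_{n+1}| / |a_n| = [(2(n+1)³ + 3(n+1) + 3)/(2n³ + 3n + 3)] · 3·7/11, which tends to 21/11 as n → ∞.
Successive powers of (x − 2) differ by 2, so the series converges when |x − 2|² · 21/11 < 1, i.e. |x − 2| < √(11/21). So R = √231/21.

R = √231/21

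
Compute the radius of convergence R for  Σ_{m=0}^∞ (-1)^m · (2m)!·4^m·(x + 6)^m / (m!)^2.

R = 1/16

The ratio of consecutive coefficients is (2m+1)·(2m+2)/(m+1)² · 4 → 16.
Thus R = 1/(16) = 1/16.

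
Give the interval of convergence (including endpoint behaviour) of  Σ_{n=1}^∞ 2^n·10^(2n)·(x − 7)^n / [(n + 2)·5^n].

[279/40, 281/40)

The ratio of consecutive coefficients is [(n + 2)/((n+1) + 2)] · 2·100/5 → 40.
Convergence for |x − 7| · 40 < 1, i.e. |x − 7| < 1/40. So R = 1/40.
At x = 281/40: the terms behave like c/n; limit comparison with the harmonic series gives divergence.
When x = 279/40, the terms alternate in sign and decrease monotonically to 0 in absolute value (size ~ c/n), so the alternating series test gives convergence.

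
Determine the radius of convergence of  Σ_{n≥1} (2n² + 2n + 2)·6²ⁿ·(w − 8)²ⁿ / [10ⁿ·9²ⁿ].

Ratio test: |a_{n+1}/a_n| = [(2(n+1)² + 2(n+1) + 2)/(2n² + 2n + 2)] · 36/(10·81) → 2/45 as n → ∞.
Since the exponent of (w − 8) increases by 2 each term, convergence requires |w − 8|² < 45/2, hence R = 3√10/2.

R = 3√10/2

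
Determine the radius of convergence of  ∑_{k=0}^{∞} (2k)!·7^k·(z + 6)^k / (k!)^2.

Apply the ratio test: |a_{k+1}| / |a_k| = (2k+1)·(2k+2)/(k+1)² · 7, which tends to 28 as k → ∞.
The series converges when 28 · |z + 6| < 1, giving R = 1/28.

R = 1/28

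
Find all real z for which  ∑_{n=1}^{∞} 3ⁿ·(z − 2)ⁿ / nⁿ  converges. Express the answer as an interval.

Applying the root test, |a_n|^(1/n) = 3/n → 0.
The limit is 0 for every z, so R = ∞.

(−∞, ∞)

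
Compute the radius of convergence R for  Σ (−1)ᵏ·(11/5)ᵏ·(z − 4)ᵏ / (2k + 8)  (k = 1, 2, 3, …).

R = 5/11

By the ratio test, |a_{k+1}/a_k| = [(2k + 8)/(2(k+1) + 8)] · 11/5 → 11/5.
The series converges when 11/5 · |z − 4| < 1, giving R = 5/11.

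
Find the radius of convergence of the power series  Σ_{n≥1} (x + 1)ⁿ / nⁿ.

Root test: |a_n|^(1/n) = 1/n → 0.
The limit is 0 for every x, so R = ∞.

R = ∞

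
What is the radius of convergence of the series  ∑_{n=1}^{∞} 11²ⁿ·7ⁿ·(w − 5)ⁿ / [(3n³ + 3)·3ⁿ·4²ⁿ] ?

Ratio test: |a_{n+1}/a_n| = [(3n³ + 3)/(3(n+1)³ + 3)] · 121·7/(3·16) → 847/48 as n → ∞.
The series converges when 847/48 · |w − 5| < 1, giving R = 48/847.

R = 48/847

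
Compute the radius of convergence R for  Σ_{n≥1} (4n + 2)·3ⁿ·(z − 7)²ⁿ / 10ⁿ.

R = √30/3

Apply the ratio test: |a_{n+1}| / |a_n| = [(4(n+1) + 2)/(4n + 2)] · 3/10, which tends to 3/10 as n → ∞.
Writing y = (z − 7)², the series in y has radius 10/3, so |z − 7| < √(10/3) and R = √30/3.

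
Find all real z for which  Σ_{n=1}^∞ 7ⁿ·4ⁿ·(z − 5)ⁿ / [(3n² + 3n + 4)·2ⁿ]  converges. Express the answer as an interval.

Apply the ratio test: |a_{n+1}| / |a_n| = [(3n² + 3n + 4)/(3(n+1)² + 3(n+1) + 4)] · 7·4/2, which tends to 14 as n → ∞.
Thus R = 1/(14) = 1/14.
Check z = 71/14: absolute convergence follows by limit comparison with Σ 1/n².
Check z = 69/14: the series is dominated by a constant times Σ 1/n², which converges (p = 2 > 1).

[69/14, 71/14]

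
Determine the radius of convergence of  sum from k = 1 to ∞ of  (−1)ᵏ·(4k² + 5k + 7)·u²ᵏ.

R = 1

Ratio test: |a_{k+1}/a_k| = (4(k+1)² + 5(k+1) + 7)/(4k² + 5k + 7) → 1 as k → ∞.
Successive powers of u differ by 2, so the series converges when |u|² · 1 < 1, i.e. |u| < √(1) = 1. So R = 1.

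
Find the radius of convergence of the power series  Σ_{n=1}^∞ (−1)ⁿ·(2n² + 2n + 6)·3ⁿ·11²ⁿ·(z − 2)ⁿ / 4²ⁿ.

The ratio of consecutive coefficients is [(2(n+1)² + 2(n+1) + 6)/(2n² + 2n + 6)] · 3·121/16 → 363/16.
The series converges when 363/16 · |z − 2| < 1, giving R = 16/363.

R = 16/363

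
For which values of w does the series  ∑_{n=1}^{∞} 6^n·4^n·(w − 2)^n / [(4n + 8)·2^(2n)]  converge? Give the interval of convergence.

Ratio test: |a_{n+1}/a_n| = [(4n + 8)/(4(n+1) + 8)] · 6·4/4 → 6 as n → ∞.
Convergence for |w − 2| · 6 < 1, i.e. |w − 2| < 1/6. So R = 1/6.
When w = 13/6, comparison with the harmonic series Σ 1/n shows the series diverges.
Check w = 11/6: the terms alternate in sign and decrease monotonically to 0 in absolute value (size ~ c/n), so the alternating series test gives convergence.

[11/6, 13/6)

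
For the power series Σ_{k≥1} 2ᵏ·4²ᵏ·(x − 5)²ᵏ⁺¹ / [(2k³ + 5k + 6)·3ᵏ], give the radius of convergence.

Ratio test: |a_{k+1}/a_k| = [(2k³ + 5k + 6)/(2(k+1)³ + 5(k+1) + 6)] · 2·16/3 → 32/3 as k → ∞.
Since the exponent of (x − 5) increases by 2 each term, convergence requires |x − 5|² < 3/32, hence R = √6/8.

R = √6/8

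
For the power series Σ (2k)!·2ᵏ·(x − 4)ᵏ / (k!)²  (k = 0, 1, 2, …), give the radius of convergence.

By the ratio test, |a_{k+1}/a_k| = (2k+1)·(2k+2)/(k+1)² · 2 → 8.
Hence the series converges for |x − 4| < 1/(8) = 1/8, so the radius of convergence is 1/8.

R = 1/8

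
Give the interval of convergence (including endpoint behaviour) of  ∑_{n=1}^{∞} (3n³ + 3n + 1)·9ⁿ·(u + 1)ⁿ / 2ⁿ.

By the ratio test, |a_{n+1}/a_n| = [(3(n+1)³ + 3(n+1) + 1)/(3n³ + 3n + 1)] · 9/2 → 9/2.
Hence the series converges for |u + 1| < 1/(9/2) = 2/9, so the radius of convergence is 2/9.
Endpoint u = -7/9: the terms have absolute value of order n³, which does not tend to 0, so the series diverges by the divergence test.
Check u = -11/9: the terms do not tend to 0, so the series diverges.

(-11/9, -7/9)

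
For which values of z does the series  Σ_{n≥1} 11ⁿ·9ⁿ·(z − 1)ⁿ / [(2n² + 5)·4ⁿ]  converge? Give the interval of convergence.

Apply the ratio test: |a_{n+1}| / |a_n| = [(2n² + 5)/(2(n+1)² + 5)] · 11·9/4, which tends to 99/4 as n → ∞.
Thus R = 1/(99/4) = 4/99.
At z = 103/99: the series is dominated by a constant times Σ 1/n², which converges (p = 2 > 1).
When z = 95/99, absolute convergence follows by limit comparison with Σ 1/n².

[95/99, 103/99]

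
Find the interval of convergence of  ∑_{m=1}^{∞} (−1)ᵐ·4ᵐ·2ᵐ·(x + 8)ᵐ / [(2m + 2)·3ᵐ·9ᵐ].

(-91/8, -37/8]

Ratio test: |a_{m+1}/a_m| = [(2m + 2)/(2(m+1) + 2)] · 4·2/(3·9) → 8/27 as m → ∞.
The series converges when 8/27 · |x + 8| < 1, giving R = 27/8.
At x = -37/8: convergence follows from the alternating series test (terms decrease monotonically to 0).
At x = -91/8: comparison with the harmonic series Σ 1/m shows the series diverges.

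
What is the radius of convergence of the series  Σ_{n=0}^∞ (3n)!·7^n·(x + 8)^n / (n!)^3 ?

The ratio of consecutive coefficients is (3n+1)·(3n+2)·(3n+3)/(n+1)³ · 7 → 189.
Hence the series converges for |x + 8| < 1/(189) = 1/189, so the radius of convergence is 1/189.

R = 1/189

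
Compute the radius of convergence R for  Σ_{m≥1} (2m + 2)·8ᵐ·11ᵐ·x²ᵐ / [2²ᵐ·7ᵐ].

R = √154/22

The ratio of consecutive coefficients is [(2(m+1) + 2)/(2m + 2)] · 8·11/(4·7) → 22/7.
Successive powers of x differ by 2, so the series converges when |x|² · 22/7 < 1, i.e. |x| < √(7/22). So R = √154/22.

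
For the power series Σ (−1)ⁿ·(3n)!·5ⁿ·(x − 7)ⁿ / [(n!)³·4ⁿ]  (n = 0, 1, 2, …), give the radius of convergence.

R = 4/135

Apply the ratio test: |a_{n+1}| / |a_n| = (3n+1)·(3n+2)·(3n+3)/(n+1)³ · 5/4, which tends to 135/4 as n → ∞.
The series converges when 135/4 · |x − 7| < 1, giving R = 4/135.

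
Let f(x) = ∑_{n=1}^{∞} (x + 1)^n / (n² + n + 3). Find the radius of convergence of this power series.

R = 1

The ratio of consecutive coefficients is (n² + n + 3)/((n+1)² + (n+1) + 3) → 1.
Hence R = 1.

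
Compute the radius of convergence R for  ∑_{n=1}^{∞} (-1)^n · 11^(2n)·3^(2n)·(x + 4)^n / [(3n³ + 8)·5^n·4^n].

By the ratio test, |a_{n+1}/a_n| = [(3n³ + 8)/(3(n+1)³ + 8)] · 121·9/(5·4) → 1089/20.
Hence the series converges for |x + 4| < 1/(1089/20) = 20/1089, so the radius of convergence is 20/1089.

R = 20/1089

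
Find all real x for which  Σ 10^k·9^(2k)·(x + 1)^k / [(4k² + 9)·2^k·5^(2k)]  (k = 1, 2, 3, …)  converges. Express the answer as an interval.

Ratio test: |a_{k+1}/a_k| = [(4k² + 9)/(4(k+1)² + 9)] · 10·81/(2·25) → 81/5 as k → ∞.
Convergence for |x + 1| · 81/5 < 1, i.e. |x + 1| < 5/81. So R = 5/81.
Check x = -76/81: the series is dominated by a constant times Σ 1/k², which converges (p = 2 > 1).
At x = -86/81: the terms are on the order of 1/k², so the series converges absolutely by comparison with the p-series (p = 2 > 1).

[-86/81, -76/81]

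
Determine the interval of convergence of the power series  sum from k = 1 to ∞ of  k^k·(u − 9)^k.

By the Cauchy root test, |a_k|^(1/k) = k → ∞.
Since the k-th root of |a_k| is unbounded, the series converges only at u = 9; R = 0.

{9}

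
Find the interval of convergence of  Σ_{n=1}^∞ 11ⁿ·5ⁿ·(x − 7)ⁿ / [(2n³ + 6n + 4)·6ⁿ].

[379/55, 391/55]

By the ratio test, |a_{n+1}/a_n| = [(2n³ + 6n + 4)/(2(n+1)³ + 6(n+1) + 4)] · 11·5/6 → 55/6.
Hence the series converges for |x − 7| < 1/(55/6) = 6/55, so the radius of convergence is 6/55.
When x = 391/55, the terms are on the order of 1/n³, so the series converges absolutely by comparison with the p-series (p = 3 > 1).
Check x = 379/55: the terms are on the order of 1/n³, so the series converges absolutely by comparison with the p-series (p = 3 > 1).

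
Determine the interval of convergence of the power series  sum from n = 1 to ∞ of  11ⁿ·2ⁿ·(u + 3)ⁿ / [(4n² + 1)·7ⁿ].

The ratio of consecutive coefficients is [(4n² + 1)/(4(n+1)² + 1)] · 11·2/7 → 22/7.
The series converges when 22/7 · |u + 3| < 1, giving R = 7/22.
At u = -59/22: the series is dominated by a constant times Σ 1/n², which converges (p = 2 > 1).
Endpoint u = -73/22: the series is dominated by a constant times Σ 1/n², which converges (p = 2 > 1).

[-73/22, -59/22]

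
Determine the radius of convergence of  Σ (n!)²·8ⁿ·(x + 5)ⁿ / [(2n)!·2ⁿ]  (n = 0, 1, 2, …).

R = 1

By the ratio test, |a_{n+1}/a_n| = (n+1)²/[(2n+1)·(2n+2)] · 8/2 → 1.
Hence R = 1.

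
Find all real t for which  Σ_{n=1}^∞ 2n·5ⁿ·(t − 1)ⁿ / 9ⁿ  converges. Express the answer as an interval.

By the ratio test, |a_{n+1}/a_n| = [2(n+1)/2n] · 5/9 → 5/9.
Convergence for |t − 1| · 5/9 < 1, i.e. |t − 1| < 9/5. So R = 9/5.
Check t = 14/5: the n-th term does not approach 0; divergence by the term test.
At t = -4/5: the terms have absolute value of order n, which does not tend to 0, so the series diverges by the divergence test.

(-4/5, 14/5)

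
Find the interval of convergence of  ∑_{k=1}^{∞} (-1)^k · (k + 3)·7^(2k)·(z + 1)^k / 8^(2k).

(-113/49, 15/49)

The ratio of consecutive coefficients is [((k+1) + 3)/(k + 3)] · 49/64 → 49/64.
Hence the series converges for |z + 1| < 1/(49/64) = 64/49, so the radius of convergence is 64/49.
Check z = 15/49: the k-th term does not approach 0; divergence by the term test.
When z = -113/49, the terms do not tend to 0, so the series diverges.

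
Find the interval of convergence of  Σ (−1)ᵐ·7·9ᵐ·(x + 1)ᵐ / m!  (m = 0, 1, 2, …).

(−∞, ∞)

By the ratio test, |a_{m+1}/a_m| = 7/7 · 9 · 1/(m+1) → 0.
The ratio tends to 0 regardless of x, hence R = ∞.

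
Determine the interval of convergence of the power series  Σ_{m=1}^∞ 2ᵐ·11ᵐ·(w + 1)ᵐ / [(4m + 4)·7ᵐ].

The ratio of consecutive coefficients is [(4m + 4)/(4(m+1) + 4)] · 2·11/7 → 22/7.
Convergence for |w + 1| · 22/7 < 1, i.e. |w + 1| < 7/22. So R = 7/22.
Check w = -15/22: comparison with the harmonic series Σ 1/m shows the series diverges.
Check w = -29/22: an alternating series whose terms decrease to 0 in absolute value, so it converges by the Leibniz criterion.

[-29/22, -15/22)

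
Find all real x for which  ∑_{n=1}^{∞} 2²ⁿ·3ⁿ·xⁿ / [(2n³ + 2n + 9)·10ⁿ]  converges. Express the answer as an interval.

[-5/6, 5/6]

By the ratio test, |a_{n+1}/a_n| = [(2n³ + 2n + 9)/(2(n+1)³ + 2(n+1) + 9)] · 4·3/10 → 6/5.
The series converges when 6/5 · |x| < 1, giving R = 5/6.
At x = 5/6: absolute convergence follows by limit comparison with Σ 1/n³.
At x = -5/6: the terms are on the order of 1/n³, so the series converges absolutely by comparison with the p-series (p = 3 > 1).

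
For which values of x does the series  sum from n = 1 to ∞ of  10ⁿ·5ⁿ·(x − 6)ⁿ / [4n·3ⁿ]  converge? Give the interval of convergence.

[297/50, 303/50)

Apply the ratio test: |a_{n+1}| / |a_n| = [4n/4(n+1)] · 10·5/3, which tends to 50/3 as n → ∞.
The series converges when 50/3 · |x − 6| < 1, giving R = 3/50.
When x = 303/50, comparison with the harmonic series Σ 1/n shows the series diverges.
Endpoint x = 297/50: the terms alternate in sign and decrease monotonically to 0 in absolute value (size ~ c/n), so the alternating series test gives convergence.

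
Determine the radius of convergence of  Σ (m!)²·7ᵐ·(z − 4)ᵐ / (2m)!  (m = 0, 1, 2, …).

Ratio test: |a_{m+1}/a_m| = (m+1)²/[(2m+1)·(2m+2)] · 7 → 7/4 as m → ∞.
Convergence for |z − 4| · 7/4 < 1, i.e. |z − 4| < 4/7. So R = 4/7.

R = 4/7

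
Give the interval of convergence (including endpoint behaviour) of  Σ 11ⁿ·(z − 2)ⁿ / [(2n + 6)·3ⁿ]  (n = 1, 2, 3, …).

By the ratio test, |a_{n+1}/a_n| = [(2n + 6)/(2(n+1) + 6)] · 11/3 → 11/3.
The series converges when 11/3 · |z − 2| < 1, giving R = 3/11.
At z = 25/11: the terms behave like c/n; limit comparison with the harmonic series gives divergence.
Check z = 19/11: an alternating series whose terms decrease to 0 in absolute value, so it converges by the Leibniz criterion.

[19/11, 25/11)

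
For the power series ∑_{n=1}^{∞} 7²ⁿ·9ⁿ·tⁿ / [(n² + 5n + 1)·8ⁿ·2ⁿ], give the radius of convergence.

Apply the ratio test: |a_{n+1}| / |a_n| = [(n² + 5n + 1)/((n+1)² + 5(n+1) + 1)] · 49·9/(8·2), which tends to 441/16 as n → ∞.
Convergence for |t| · 441/16 < 1, i.e. |t| < 16/441. So R = 16/441.

R = 16/441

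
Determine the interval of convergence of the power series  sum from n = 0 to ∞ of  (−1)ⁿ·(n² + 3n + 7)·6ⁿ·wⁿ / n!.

(−∞, ∞)

By the ratio test, |a_{n+1}/a_n| = ((n+1)² + 3(n+1) + 7)/(n² + 3n + 7) · 6 · 1/(n+1) → 0.
Since the limit is 0 < 1 for every w, the series converges on all of ℝ and R = ∞.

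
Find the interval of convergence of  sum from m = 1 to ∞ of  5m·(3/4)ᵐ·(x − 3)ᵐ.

(5/3, 13/3)

The ratio of consecutive coefficients is [5(m+1)/5m] · 3/4 → 3/4.
Convergence for |x − 3| · 3/4 < 1, i.e. |x − 3| < 4/3. So R = 4/3.
Check x = 13/3: the terms have absolute value of order m, which does not tend to 0, so the series diverges by the divergence test.
At x = 5/3: the terms do not tend to 0, so the series diverges.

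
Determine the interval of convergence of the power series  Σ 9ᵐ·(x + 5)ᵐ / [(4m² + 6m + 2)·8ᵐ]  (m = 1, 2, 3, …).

Ratio test: |a_{m+1}/a_m| = [(4m² + 6m + 2)/(4(m+1)² + 6(m+1) + 2)] · 9/8 → 9/8 as m → ∞.
Thus R = 1/(9/8) = 8/9.
When x = -37/9, absolute convergence follows by limit comparison with Σ 1/m².
When x = -53/9, the series is dominated by a constant times Σ 1/m², which converges (p = 2 > 1).

[-53/9, -37/9]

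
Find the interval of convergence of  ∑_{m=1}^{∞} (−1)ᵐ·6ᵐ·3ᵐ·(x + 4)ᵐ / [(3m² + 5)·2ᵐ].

Ratio test: |a_{m+1}/a_m| = [(3m² + 5)/(3(m+1)² + 5)] · 6·3/2 → 9 as m → ∞.
Convergence for |x + 4| · 9 < 1, i.e. |x + 4| < 1/9. So R = 1/9.
When x = -35/9, the series is dominated by a constant times Σ 1/m², which converges (p = 2 > 1).
Check x = -37/9: the series is dominated by a constant times Σ 1/m², which converges (p = 2 > 1).

[-37/9, -35/9]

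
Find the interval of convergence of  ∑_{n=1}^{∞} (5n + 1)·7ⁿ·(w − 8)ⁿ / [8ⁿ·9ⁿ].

(-16/7, 128/7)

Apply the ratio test: |a_{n+1}| / |a_n| = [(5(n+1) + 1)/(5n + 1)] · 7/(8·9), which tends to 7/72 as n → ∞.
Convergence for |w − 8| · 7/72 < 1, i.e. |w − 8| < 72/7. So R = 72/7.
Check w = 128/7: the terms have absolute value of order n, which does not tend to 0, so the series diverges by the divergence test.
Check w = -16/7: the n-th term does not approach 0; divergence by the term test.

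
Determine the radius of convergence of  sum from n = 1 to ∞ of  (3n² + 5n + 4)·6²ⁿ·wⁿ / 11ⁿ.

Ratio test: |a_{n+1}/a_n| = [(3(n+1)² + 5(n+1) + 4)/(3n² + 5n + 4)] · 36/11 → 36/11 as n → ∞.
Thus R = 1/(36/11) = 11/36.

R = 11/36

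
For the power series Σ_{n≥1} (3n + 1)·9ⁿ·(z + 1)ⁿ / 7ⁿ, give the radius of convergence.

R = 7/9

By the ratio test, |a_{n+1}/a_n| = [(3(n+1) + 1)/(3n + 1)] · 9/7 → 9/7.
The series converges when 9/7 · |z + 1| < 1, giving R = 7/9.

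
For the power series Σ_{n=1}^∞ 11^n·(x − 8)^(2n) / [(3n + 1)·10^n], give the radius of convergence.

R = √110/11

Ratio test: |a_{n+1}/a_n| = [(3n + 1)/(3(n+1) + 1)] · 11/10 → 11/10 as n → ∞.
Since the exponent of (x − 8) increases by 2 each term, convergence requires |x − 8|² < 10/11, hence R = √110/11.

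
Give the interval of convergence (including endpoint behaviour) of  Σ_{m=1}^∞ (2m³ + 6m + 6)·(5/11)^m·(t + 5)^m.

Apply the ratio test: |a_{m+1}| / |a_m| = [(2(m+1)³ + 6(m+1) + 6)/(2m³ + 6m + 6)] · 5/11, which tends to 5/11 as m → ∞.
Hence the series converges for |t + 5| < 1/(5/11) = 11/5, so the radius of convergence is 11/5.
At t = -14/5: the m-th term does not approach 0; divergence by the term test.
Check t = -36/5: the m-th term does not approach 0; divergence by the term test.

(-36/5, -14/5)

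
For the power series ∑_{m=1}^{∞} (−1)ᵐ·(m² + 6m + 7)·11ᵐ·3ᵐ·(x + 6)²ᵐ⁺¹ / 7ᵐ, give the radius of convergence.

R = √231/33

By the ratio test, |a_{m+1}/a_m| = [((m+1)² + 6(m+1) + 7)/(m² + 6m + 7)] · 11·3/7 → 33/7.
Successive powers of (x + 6) differ by 2, so the series converges when |x + 6|² · 33/7 < 1, i.e. |x + 6| < √(7/33). So R = √231/33.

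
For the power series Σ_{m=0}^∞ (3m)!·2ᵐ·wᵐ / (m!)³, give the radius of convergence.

R = 1/54

The ratio of consecutive coefficients is (3m+1)·(3m+2)·(3m+3)/(m+1)³ · 2 → 54.
The series converges when 54 · |w| < 1, giving R = 1/54.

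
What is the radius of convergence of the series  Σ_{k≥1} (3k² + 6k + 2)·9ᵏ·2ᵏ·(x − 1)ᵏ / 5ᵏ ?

The ratio of consecutive coefficients is [(3(k+1)² + 6(k+1) + 2)/(3k² + 6k + 2)] · 9·2/5 → 18/5.
Convergence for |x − 1| · 18/5 < 1, i.e. |x − 1| < 5/18. So R = 5/18.

R = 5/18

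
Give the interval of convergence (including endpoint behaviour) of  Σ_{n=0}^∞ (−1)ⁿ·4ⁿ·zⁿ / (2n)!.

(−∞, ∞)

The ratio of consecutive coefficients is 4 · 1/[(2n+1)·(2n+2)] → 0.
Since the limit is 0 < 1 for every z, the series converges on all of ℝ and R = ∞.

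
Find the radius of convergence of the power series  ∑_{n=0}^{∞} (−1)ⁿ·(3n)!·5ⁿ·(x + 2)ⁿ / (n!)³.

By the ratio test, |a_{n+1}/a_n| = (3n+1)·(3n+2)·(3n+3)/(n+1)³ · 5 → 135.
Thus R = 1/(135) = 1/135.

R = 1/135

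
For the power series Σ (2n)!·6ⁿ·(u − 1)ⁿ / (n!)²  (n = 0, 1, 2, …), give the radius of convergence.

R = 1/24

By the ratio test, |a_{n+1}/a_n| = (2n+1)·(2n+2)/(n+1)² · 6 → 24.
Hence the series converges for |u − 1| < 1/(24) = 1/24, so the radius of convergence is 1/24.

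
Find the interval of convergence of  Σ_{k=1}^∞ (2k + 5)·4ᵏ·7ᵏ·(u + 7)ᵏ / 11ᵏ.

By the ratio test, |a_{k+1}/a_k| = [(2(k+1) + 5)/(2k + 5)] · 4·7/11 → 28/11.
Hence the series converges for |u + 7| < 1/(28/11) = 11/28, so the radius of convergence is 11/28.
When u = -185/28, the terms have absolute value of order k, which does not tend to 0, so the series diverges by the divergence test.
Endpoint u = -207/28: the terms have absolute value of order k, which does not tend to 0, so the series diverges by the divergence test.

(-207/28, -185/28)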